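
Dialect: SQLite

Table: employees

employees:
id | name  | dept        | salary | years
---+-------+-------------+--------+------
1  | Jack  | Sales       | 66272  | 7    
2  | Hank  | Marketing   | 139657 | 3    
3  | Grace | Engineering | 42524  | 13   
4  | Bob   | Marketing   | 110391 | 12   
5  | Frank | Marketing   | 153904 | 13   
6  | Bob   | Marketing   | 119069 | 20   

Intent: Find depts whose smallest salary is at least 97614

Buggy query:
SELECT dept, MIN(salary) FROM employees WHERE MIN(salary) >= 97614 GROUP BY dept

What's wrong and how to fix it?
Bug: Aggregates like MIN are computed per group after WHERE runs

Fix: Use HAVING for the per-group MIN condition

Corrected query:
SELECT dept, MIN(salary) FROM employees GROUP BY dept HAVING MIN(salary) >= 97614

Result:
dept      | MIN(salary)
----------+------------
Marketing | 110391     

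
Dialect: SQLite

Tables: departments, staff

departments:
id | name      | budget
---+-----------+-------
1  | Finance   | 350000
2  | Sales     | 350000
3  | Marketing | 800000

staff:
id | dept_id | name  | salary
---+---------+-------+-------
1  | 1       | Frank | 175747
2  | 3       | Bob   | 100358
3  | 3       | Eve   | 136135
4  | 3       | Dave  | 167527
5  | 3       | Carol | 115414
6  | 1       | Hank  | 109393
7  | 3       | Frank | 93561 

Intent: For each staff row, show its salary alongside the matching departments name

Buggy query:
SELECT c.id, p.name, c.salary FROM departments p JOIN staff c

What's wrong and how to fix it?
Bug: Missing join condition: each staff row is matched to all departments rows instead of just its own

Fix: Specify the join condition linking the foreign key to the parent id

Corrected query:
SELECT c.id, p.name, c.salary FROM departments p JOIN staff c ON c.dept_id = p.id

Result:
id | name      | salary
---+-----------+-------
1  | Finance   | 175747
2  | Marketing | 100358
3  | Marketing | 136135
4  | Marketing | 167527
5  | Marketing | 115414
6  | Finance   | 109393
7  | Marketing | 93561 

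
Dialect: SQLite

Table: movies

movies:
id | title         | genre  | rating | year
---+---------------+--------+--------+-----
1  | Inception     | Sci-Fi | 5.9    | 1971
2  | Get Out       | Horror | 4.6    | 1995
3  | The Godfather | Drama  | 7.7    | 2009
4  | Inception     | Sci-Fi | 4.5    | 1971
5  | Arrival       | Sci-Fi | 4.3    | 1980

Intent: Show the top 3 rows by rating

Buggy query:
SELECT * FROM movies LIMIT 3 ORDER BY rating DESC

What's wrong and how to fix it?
Bug: ORDER BY cannot follow LIMIT; LIMIT is the final clause

Fix: Swap the clauses: ORDER BY first, then LIMIT

Corrected query:
SELECT * FROM movies ORDER BY rating DESC LIMIT 3

Result:
id | title         | genre  | rating | year
---+---------------+--------+--------+-----
3  | The Godfather | Drama  | 7.7    | 2009
1  | Inception     | Sci-Fi | 5.9    | 1971
2  | Get Out       | Horror | 4.6    | 1995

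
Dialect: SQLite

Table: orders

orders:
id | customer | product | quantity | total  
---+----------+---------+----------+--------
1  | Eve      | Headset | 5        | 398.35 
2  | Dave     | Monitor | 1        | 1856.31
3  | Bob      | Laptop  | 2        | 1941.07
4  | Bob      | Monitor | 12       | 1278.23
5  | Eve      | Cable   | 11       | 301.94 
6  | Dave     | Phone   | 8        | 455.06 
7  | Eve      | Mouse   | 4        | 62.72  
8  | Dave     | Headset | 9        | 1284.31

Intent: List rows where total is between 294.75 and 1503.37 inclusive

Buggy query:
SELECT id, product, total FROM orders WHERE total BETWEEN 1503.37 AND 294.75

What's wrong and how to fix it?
Bug: BETWEEN expects the lower bound first; with 1503.37 AND 294.75 the range is empty

Fix: Swap the bounds so the smaller value comes first

Corrected query:
SELECT id, product, total FROM orders WHERE total BETWEEN 294.75 AND 1503.37

Result:
id | product | total  
---+---------+--------
1  | Headset | 398.35 
4  | Monitor | 1278.23
5  | Cable   | 301.94 
6  | Phone   | 455.06 
8  | Headset | 1284.31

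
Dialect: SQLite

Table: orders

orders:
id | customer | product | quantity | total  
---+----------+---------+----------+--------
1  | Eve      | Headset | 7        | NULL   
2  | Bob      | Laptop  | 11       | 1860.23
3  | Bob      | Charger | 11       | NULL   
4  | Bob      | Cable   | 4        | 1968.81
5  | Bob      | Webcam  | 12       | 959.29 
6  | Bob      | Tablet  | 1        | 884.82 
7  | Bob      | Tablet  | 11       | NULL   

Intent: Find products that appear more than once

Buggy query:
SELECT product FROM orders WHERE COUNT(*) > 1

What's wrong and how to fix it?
Bug: WHERE can't reference COUNT(*); aggregates are computed after WHERE

Fix: Group first, then use HAVING for the count condition

Corrected query:
SELECT product FROM orders GROUP BY product HAVING COUNT(*) > 1

Result:
product
-------
Tablet 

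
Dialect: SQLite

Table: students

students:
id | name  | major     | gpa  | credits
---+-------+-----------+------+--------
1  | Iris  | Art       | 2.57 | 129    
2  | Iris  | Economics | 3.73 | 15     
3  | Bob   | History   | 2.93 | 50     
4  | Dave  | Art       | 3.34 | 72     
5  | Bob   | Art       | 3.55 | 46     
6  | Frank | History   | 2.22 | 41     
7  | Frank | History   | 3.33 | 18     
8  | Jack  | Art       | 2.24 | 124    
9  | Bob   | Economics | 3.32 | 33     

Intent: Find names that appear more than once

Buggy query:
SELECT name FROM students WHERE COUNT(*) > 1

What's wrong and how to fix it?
Bug: COUNT(*) is an aggregate and cannot be used in WHERE

Fix: Group first, then use HAVING for the count condition

Corrected query:
SELECT name FROM students GROUP BY name HAVING COUNT(*) > 1

Result:
name 
-----
Bob  
Frank
Iris 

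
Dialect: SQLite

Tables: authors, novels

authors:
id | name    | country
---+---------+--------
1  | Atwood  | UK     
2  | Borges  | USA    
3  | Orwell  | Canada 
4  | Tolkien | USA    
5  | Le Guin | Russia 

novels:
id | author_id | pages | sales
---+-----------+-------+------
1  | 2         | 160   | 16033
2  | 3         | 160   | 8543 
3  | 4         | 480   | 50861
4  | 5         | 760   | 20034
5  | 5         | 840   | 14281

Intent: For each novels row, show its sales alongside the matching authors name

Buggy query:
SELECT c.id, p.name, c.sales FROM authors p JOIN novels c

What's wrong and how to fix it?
Bug: JOIN with no ON clause produces a cartesian product; every novels row pairs with every authors row

Fix: Specify the join condition linking the foreign key to the parent id

Corrected query:
SELECT c.id, p.name, c.sales FROM authors p JOIN novels c ON c.author_id = p.id

Result:
id | name    | sales
---+---------+------
1  | Borges  | 16033
2  | Orwell  | 8543 
3  | Tolkien | 50861
4  | Le Guin | 20034
5  | Le Guin | 14281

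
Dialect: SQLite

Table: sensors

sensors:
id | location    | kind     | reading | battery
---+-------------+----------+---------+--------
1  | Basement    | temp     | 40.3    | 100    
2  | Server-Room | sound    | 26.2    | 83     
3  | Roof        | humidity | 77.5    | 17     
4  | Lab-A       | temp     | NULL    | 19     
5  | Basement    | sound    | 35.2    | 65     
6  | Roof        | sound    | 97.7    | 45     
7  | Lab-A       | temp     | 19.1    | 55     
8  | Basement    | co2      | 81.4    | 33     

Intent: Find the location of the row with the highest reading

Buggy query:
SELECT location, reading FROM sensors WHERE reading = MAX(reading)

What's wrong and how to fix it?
Bug: WHERE is evaluated per row; an aggregate over the whole table isn't defined there

Fix: Use a subquery: WHERE reading = (SELECT MAX(reading) FROM sensors)

Corrected query:
SELECT location, reading FROM sensors WHERE reading = (SELECT MAX(reading) FROM sensors)

Result:
location | reading
---------+--------
Roof     | 97.7   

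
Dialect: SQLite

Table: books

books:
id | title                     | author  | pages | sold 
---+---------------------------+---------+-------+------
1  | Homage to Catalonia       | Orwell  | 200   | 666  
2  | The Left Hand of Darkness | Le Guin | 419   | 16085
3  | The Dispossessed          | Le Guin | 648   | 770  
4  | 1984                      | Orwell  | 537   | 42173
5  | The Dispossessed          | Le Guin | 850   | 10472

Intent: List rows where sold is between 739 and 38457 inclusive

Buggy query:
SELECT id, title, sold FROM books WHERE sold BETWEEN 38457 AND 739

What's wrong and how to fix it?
Bug: BETWEEN expects the lower bound first; with 38457 AND 739 the range is empty

Fix: Write BETWEEN 739 AND 38457

Corrected query:
SELECT id, title, sold FROM books WHERE sold BETWEEN 739 AND 38457

Result:
id | title                     | sold 
---+---------------------------+------
2  | The Left Hand of Darkness | 16085
3  | The Dispossessed          | 770  
5  | The Dispossessed          | 10472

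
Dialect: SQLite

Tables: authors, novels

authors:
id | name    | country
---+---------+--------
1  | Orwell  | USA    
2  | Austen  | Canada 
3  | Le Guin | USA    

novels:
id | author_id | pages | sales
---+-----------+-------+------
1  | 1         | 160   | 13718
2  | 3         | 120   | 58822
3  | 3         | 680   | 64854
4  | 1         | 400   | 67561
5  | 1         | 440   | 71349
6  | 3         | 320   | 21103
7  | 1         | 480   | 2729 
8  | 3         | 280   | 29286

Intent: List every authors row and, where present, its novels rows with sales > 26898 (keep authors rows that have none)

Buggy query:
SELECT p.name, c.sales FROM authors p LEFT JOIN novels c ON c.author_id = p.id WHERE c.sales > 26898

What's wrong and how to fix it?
Bug: Filtering c.sales in WHERE discards the NULL rows produced by LEFT JOIN, turning it into an inner join

Fix: Move the right-table condition into the ON clause so unmatched parents are kept

Corrected query:
SELECT p.name, c.sales FROM authors p LEFT JOIN novels c ON c.author_id = p.id AND c.sales > 26898

Result:
name    | sales
--------+------
Orwell  | 67561
Orwell  | 71349
Austen  | NULL 
Le Guin | 29286
Le Guin | 58822
Le Guin | 64854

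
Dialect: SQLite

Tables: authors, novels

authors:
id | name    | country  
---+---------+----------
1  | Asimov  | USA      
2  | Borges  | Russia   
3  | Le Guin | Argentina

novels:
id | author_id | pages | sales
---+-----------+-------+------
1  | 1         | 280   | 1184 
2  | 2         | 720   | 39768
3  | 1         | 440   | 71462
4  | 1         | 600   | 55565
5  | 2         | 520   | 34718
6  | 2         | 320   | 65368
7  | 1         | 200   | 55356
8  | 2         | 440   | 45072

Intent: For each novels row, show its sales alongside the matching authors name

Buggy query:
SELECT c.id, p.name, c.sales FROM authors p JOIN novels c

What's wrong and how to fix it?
Bug: Missing join condition: each novels row is matched to all authors rows instead of just its own

Fix: Specify the join condition linking the foreign key to the parent id

Corrected query:
SELECT c.id, p.name, c.sales FROM authors p JOIN novels c ON c.author_id = p.id

Result:
id | name   | sales
---+--------+------
1  | Asimov | 1184 
2  | Borges | 39768
3  | Asimov | 71462
4  | Asimov | 55565
5  | Borges | 34718
6  | Borges | 65368
7  | Asimov | 55356
8  | Borges | 45072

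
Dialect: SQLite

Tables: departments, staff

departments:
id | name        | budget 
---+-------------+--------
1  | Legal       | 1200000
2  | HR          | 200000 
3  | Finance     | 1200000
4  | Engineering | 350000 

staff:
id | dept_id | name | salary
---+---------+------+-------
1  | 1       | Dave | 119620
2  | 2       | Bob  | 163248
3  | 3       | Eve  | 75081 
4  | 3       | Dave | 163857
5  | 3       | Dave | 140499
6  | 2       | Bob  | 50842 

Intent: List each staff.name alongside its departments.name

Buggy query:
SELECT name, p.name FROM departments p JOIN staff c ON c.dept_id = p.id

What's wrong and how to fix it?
Bug: 'name' exists in both joined tables, so the database can't tell which one is meant

Fix: Prefix ambiguous columns with the table alias

Corrected query:
SELECT c.name, p.name FROM departments p JOIN staff c ON c.dept_id = p.id

Result:
name | name   
-----+--------
Dave | Legal  
Bob  | HR     
Eve  | Finance
Dave | Finance
Dave | Finance
Bob  | HR     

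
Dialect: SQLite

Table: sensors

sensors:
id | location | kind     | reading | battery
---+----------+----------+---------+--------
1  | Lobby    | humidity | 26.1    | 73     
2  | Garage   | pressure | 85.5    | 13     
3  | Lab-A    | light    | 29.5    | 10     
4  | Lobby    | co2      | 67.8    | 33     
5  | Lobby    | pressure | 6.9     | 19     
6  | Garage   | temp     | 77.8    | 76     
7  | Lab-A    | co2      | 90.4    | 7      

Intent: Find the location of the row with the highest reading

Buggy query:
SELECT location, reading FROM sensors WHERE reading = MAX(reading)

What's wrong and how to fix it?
Bug: MAX(reading) is an aggregate and cannot be used directly in WHERE

Fix: Use a subquery: WHERE reading = (SELECT MAX(reading) FROM sensors)

Corrected query:
SELECT location, reading FROM sensors WHERE reading = (SELECT MAX(reading) FROM sensors)

Result:
location | reading
---------+--------
Lab-A    | 90.4   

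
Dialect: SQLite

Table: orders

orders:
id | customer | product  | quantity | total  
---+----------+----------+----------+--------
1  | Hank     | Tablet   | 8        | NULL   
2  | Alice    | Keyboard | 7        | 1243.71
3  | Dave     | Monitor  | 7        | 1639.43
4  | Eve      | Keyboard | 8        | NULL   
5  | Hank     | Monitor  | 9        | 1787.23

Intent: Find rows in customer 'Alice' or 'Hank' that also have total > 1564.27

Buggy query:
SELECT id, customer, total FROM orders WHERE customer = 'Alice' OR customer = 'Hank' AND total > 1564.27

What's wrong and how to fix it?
Bug: Without parentheses, AND is evaluated before OR, so the total filter only applies to the 'Hank' branch

Fix: Add parentheses around the OR so the AND applies to both alternatives

Corrected query:
SELECT id, customer, total FROM orders WHERE (customer = 'Alice' OR customer = 'Hank') AND total > 1564.27

Result:
id | customer | total  
---+----------+--------
5  | Hank     | 1787.23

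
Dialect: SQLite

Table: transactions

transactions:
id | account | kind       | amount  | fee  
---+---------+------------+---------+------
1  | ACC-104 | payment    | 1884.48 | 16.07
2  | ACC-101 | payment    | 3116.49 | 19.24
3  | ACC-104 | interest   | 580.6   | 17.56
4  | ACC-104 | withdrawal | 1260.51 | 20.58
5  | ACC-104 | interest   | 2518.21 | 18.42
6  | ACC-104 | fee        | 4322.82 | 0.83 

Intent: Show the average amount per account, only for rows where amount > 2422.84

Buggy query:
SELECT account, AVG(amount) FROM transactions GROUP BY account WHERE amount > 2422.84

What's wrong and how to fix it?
Bug: Row-level WHERE must come before GROUP BY in the clause order

Fix: Place WHERE between FROM and GROUP BY

Corrected query:
SELECT account, AVG(amount) FROM transactions WHERE amount > 2422.84 GROUP BY account

Result:
account | AVG(amount)
--------+------------
ACC-101 | 3116.49    
ACC-104 | 3420.515   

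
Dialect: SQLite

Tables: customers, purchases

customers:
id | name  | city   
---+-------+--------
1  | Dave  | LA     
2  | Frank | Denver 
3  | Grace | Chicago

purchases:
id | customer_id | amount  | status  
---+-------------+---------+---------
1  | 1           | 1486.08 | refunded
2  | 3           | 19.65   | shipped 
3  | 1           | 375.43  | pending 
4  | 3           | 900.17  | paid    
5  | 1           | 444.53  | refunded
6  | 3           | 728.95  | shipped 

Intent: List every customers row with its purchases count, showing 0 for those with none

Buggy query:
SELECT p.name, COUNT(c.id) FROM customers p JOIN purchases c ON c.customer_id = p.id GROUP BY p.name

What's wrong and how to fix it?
Bug: INNER JOIN drops customers rows that have no matching purchases rows

Fix: Use LEFT JOIN so parents without children still appear (COUNT(c.id) gives 0)

Corrected query:
SELECT p.name, COUNT(c.id) FROM customers p LEFT JOIN purchases c ON c.customer_id = p.id GROUP BY p.name

Result:
name  | COUNT(c.id)
------+------------
Dave  | 3          
Frank | 0          
Grace | 3          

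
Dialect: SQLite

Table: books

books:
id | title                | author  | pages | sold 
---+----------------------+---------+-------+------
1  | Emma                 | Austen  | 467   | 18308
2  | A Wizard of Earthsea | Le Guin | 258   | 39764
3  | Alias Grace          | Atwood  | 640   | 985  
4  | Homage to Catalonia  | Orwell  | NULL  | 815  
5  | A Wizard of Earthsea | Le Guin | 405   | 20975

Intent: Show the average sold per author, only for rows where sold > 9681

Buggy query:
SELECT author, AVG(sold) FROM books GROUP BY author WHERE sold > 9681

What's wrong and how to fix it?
Bug: WHERE cannot follow GROUP BY

Fix: Move the WHERE clause before GROUP BY

Corrected query:
SELECT author, AVG(sold) FROM books WHERE sold > 9681 GROUP BY author

Result:
author  | AVG(sold)
--------+----------
Austen  | 18308    
Le Guin | 30369.5  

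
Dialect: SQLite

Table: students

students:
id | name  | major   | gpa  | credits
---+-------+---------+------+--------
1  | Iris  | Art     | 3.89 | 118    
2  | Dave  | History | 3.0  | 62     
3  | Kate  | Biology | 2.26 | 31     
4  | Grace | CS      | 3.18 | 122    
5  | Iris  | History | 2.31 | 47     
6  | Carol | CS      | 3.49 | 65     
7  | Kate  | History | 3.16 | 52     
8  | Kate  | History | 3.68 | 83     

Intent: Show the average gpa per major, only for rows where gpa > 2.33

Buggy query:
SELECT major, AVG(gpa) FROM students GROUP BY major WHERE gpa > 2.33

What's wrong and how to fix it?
Bug: WHERE cannot follow GROUP BY

Fix: Move the WHERE clause before GROUP BY

Corrected query:
SELECT major, AVG(gpa) FROM students WHERE gpa > 2.33 GROUP BY major

Result:
major   | AVG(gpa)
--------+---------
Art     | 3.89    
CS      | 3.335   
History | 3.28    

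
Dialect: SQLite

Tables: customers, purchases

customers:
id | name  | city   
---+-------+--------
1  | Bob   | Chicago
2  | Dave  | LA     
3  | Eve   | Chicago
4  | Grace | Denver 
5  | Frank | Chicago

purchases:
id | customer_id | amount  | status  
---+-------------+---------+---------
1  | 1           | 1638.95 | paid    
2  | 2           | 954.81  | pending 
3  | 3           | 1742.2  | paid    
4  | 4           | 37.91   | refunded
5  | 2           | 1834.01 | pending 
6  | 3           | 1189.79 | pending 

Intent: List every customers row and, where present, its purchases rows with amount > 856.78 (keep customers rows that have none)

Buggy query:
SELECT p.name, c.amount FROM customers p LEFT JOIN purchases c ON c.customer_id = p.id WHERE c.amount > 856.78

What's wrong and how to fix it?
Bug: Filtering c.amount in WHERE discards the NULL rows produced by LEFT JOIN, turning it into an inner join

Fix: Move the right-table condition into the ON clause so unmatched parents are kept

Corrected query:
SELECT p.name, c.amount FROM customers p LEFT JOIN purchases c ON c.customer_id = p.id AND c.amount > 856.78

Result:
name  | amount 
------+--------
Bob   | 1638.95
Dave  | 954.81 
Dave  | 1834.01
Eve   | 1189.79
Eve   | 1742.2 
Grace | NULL   
Frank | NULL   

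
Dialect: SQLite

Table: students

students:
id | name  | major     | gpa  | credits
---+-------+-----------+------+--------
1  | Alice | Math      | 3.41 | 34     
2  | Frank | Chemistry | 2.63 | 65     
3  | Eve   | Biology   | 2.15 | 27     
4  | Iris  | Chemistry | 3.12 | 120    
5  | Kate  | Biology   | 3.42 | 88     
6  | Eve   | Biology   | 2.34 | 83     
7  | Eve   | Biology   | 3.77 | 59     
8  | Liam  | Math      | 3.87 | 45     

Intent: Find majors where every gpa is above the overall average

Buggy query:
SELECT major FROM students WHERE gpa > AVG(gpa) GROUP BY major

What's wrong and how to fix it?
Bug: WHERE evaluates per row before aggregation, so AVG() is unavailable

Fix: Compute the overall average in a scalar subquery and compare each group's MIN against it in HAVING

Corrected query:
SELECT major FROM students GROUP BY major HAVING MIN(gpa) > (SELECT AVG(gpa) FROM students)

Result:
major
-----
Math 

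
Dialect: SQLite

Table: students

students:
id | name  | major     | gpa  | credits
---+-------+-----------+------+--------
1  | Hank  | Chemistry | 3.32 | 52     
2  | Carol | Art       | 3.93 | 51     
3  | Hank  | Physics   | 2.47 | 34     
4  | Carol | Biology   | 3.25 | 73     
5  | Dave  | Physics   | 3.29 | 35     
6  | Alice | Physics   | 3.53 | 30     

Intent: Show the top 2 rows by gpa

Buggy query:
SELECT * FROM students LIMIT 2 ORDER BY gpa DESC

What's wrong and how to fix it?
Bug: ORDER BY cannot follow LIMIT; LIMIT is the final clause

Fix: Swap the clauses: ORDER BY first, then LIMIT

Corrected query:
SELECT * FROM students ORDER BY gpa DESC LIMIT 2

Result:
id | name  | major   | gpa  | credits
---+-------+---------+------+--------
2  | Carol | Art     | 3.93 | 51     
6  | Alice | Physics | 3.53 | 30     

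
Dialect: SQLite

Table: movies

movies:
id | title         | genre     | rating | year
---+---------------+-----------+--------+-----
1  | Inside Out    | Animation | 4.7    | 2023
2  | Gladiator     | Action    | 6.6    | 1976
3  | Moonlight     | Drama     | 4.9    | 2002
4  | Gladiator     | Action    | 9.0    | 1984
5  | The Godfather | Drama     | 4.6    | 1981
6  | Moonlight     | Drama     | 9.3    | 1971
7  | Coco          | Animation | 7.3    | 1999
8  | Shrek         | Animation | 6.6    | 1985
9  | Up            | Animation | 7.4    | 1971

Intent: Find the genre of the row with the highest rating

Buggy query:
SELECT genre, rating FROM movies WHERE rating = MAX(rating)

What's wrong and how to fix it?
Bug: MAX(rating) is an aggregate and cannot be used directly in WHERE

Fix: Use a subquery: WHERE rating = (SELECT MAX(rating) FROM movies)

Corrected query:
SELECT genre, rating FROM movies WHERE rating = (SELECT MAX(rating) FROM movies)

Result:
genre | rating
------+-------
Drama | 9.3   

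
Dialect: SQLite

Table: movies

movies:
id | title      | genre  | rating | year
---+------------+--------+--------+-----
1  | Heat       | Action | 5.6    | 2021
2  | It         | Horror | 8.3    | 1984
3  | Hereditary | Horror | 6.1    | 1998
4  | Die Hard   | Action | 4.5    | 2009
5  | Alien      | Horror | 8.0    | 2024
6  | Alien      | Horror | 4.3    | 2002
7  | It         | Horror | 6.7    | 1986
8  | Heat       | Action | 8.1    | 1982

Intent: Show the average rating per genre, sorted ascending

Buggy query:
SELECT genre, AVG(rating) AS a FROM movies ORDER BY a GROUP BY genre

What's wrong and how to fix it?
Bug: ORDER BY appears before GROUP BY; SQL clause order requires GROUP BY first

Fix: Reorder: SELECT … FROM … GROUP BY … ORDER BY …

Corrected query:
SELECT genre, AVG(rating) AS a FROM movies GROUP BY genre ORDER BY a

Result:
genre  | a       
-------+---------
Action | 6.066667
Horror | 6.68    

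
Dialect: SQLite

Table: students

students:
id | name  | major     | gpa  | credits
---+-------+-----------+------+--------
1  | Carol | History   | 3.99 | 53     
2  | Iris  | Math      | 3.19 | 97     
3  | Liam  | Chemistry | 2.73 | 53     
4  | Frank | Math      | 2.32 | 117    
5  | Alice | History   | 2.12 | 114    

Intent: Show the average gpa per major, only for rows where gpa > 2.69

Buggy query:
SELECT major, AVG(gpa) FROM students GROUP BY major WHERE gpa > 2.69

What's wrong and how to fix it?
Bug: WHERE cannot follow GROUP BY

Fix: Move the WHERE clause before GROUP BY

Corrected query:
SELECT major, AVG(gpa) FROM students WHERE gpa > 2.69 GROUP BY major

Result:
major     | AVG(gpa)
----------+---------
Chemistry | 2.73    
History   | 3.99    
Math      | 3.19    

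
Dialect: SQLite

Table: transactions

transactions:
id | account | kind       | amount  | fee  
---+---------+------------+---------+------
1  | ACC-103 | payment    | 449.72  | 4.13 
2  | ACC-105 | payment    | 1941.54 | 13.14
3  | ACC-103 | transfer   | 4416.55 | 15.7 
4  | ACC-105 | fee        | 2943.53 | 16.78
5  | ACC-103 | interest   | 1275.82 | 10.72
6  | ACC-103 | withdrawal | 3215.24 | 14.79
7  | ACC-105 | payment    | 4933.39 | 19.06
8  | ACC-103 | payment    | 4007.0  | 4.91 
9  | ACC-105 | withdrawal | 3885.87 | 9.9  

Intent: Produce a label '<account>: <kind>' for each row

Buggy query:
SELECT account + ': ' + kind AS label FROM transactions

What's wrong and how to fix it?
Bug: '+' is numeric addition; on text columns SQLite converts them to 0 instead of concatenating

Fix: Replace + with || to concatenate text

Corrected query:
SELECT account || ': ' || kind AS label FROM transactions

Result:
label              
-------------------
ACC-103: payment   
ACC-105: payment   
ACC-103: transfer  
ACC-105: fee       
ACC-103: interest  
ACC-103: withdrawal
ACC-105: payment   
ACC-103: payment   
ACC-105: withdrawal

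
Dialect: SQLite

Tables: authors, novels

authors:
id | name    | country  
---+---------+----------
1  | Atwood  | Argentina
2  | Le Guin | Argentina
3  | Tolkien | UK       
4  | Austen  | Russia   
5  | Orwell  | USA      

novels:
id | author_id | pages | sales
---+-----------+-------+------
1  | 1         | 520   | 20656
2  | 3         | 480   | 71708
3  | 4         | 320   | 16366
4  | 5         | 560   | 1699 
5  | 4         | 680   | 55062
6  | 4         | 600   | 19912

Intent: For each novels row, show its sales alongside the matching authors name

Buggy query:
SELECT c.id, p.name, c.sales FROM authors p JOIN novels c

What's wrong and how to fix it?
Bug: Missing join condition: each novels row is matched to all authors rows instead of just its own

Fix: Specify the join condition linking the foreign key to the parent id

Corrected query:
SELECT c.id, p.name, c.sales FROM authors p JOIN novels c ON c.author_id = p.id

Result:
id | name    | sales
---+---------+------
1  | Atwood  | 20656
2  | Tolkien | 71708
3  | Austen  | 16366
4  | Orwell  | 1699 
5  | Austen  | 55062
6  | Austen  | 19912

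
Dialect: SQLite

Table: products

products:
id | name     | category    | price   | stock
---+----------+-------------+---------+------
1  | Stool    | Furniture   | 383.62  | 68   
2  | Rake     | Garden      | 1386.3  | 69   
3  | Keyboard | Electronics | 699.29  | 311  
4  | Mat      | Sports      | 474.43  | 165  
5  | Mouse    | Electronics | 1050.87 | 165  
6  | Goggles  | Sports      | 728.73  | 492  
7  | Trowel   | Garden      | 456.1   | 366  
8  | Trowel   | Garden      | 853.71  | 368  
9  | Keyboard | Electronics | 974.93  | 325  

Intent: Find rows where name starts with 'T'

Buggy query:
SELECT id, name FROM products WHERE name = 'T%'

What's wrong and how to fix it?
Bug: '=' compares the literal string including the % character; pattern matching needs LIKE

Fix: Replace '=' with LIKE so 'T%' is treated as a pattern

Corrected query:
SELECT id, name FROM products WHERE name LIKE 'T%'

Result:
id | name  
---+-------
7  | Trowel
8  | Trowel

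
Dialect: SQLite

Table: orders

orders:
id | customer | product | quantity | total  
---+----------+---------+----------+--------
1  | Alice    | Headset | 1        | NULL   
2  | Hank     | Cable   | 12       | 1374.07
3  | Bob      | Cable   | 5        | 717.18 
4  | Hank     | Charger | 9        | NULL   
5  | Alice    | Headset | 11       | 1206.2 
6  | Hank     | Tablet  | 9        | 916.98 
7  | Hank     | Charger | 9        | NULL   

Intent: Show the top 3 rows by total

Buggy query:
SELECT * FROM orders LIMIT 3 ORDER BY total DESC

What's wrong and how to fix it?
Bug: LIMIT must come after ORDER BY

Fix: Swap the clauses: ORDER BY first, then LIMIT

Corrected query:
SELECT * FROM orders ORDER BY total DESC LIMIT 3

Result:
id | customer | product | quantity | total  
---+----------+---------+----------+--------
2  | Hank     | Cable   | 12       | 1374.07
5  | Alice    | Headset | 11       | 1206.2 
6  | Hank     | Tablet  | 9        | 916.98 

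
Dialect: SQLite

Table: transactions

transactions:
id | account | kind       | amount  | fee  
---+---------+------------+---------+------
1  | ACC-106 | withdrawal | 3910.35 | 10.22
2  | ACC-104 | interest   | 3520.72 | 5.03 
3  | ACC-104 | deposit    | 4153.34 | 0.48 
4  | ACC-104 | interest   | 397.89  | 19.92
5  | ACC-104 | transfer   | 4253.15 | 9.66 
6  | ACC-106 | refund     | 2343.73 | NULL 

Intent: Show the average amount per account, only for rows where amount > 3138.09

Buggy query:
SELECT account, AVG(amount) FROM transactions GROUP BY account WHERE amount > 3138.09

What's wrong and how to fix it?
Bug: Row-level WHERE must come before GROUP BY in the clause order

Fix: Place WHERE between FROM and GROUP BY

Corrected query:
SELECT account, AVG(amount) FROM transactions WHERE amount > 3138.09 GROUP BY account

Result:
account | AVG(amount)
--------+------------
ACC-104 | 3975.736667
ACC-106 | 3910.35    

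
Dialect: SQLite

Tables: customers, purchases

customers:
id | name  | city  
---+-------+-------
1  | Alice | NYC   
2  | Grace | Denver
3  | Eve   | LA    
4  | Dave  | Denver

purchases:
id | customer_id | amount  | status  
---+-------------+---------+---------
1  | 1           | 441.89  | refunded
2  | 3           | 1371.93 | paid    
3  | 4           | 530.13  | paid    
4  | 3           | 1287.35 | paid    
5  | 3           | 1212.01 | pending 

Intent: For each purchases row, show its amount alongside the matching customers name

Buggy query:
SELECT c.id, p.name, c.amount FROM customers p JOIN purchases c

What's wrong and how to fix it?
Bug: JOIN with no ON clause produces a cartesian product; every purchases row pairs with every customers row

Fix: Add ON c.customer_id = p.id to the JOIN

Corrected query:
SELECT c.id, p.name, c.amount FROM customers p JOIN purchases c ON c.customer_id = p.id

Result:
id | name  | amount 
---+-------+--------
1  | Alice | 441.89 
2  | Eve   | 1371.93
3  | Dave  | 530.13 
4  | Eve   | 1287.35
5  | Eve   | 1212.01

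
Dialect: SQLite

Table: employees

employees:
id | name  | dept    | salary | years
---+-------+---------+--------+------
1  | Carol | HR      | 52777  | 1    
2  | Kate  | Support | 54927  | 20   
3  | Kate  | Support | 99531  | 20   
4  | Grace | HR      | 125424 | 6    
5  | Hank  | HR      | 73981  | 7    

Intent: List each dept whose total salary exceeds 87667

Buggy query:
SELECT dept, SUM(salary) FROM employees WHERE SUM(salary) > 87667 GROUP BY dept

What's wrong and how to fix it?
Bug: Aggregate functions cannot appear in a WHERE clause

Fix: Move the aggregate condition to a HAVING clause

Corrected query:
SELECT dept, SUM(salary) FROM employees GROUP BY dept HAVING SUM(salary) > 87667

Result:
dept    | SUM(salary)
--------+------------
HR      | 252182     
Support | 154458     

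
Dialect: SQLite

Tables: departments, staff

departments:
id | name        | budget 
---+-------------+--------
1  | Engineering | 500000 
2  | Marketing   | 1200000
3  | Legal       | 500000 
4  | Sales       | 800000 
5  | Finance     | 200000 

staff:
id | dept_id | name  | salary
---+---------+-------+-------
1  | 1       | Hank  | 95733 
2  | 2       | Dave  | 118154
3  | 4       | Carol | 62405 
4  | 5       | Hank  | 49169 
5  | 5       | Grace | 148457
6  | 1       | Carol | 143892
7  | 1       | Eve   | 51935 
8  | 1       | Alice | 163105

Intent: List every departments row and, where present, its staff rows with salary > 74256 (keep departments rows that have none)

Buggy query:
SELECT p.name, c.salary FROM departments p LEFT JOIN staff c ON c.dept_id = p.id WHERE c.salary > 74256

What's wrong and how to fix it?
Bug: A WHERE condition on the right-hand table after LEFT JOIN drops unmatched parents

Fix: Move the right-table condition into the ON clause so unmatched parents are kept

Corrected query:
SELECT p.name, c.salary FROM departments p LEFT JOIN staff c ON c.dept_id = p.id AND c.salary > 74256

Result:
name        | salary
------------+-------
Engineering | 95733 
Engineering | 143892
Engineering | 163105
Marketing   | 118154
Legal       | NULL  
Sales       | NULL  
Finance     | 148457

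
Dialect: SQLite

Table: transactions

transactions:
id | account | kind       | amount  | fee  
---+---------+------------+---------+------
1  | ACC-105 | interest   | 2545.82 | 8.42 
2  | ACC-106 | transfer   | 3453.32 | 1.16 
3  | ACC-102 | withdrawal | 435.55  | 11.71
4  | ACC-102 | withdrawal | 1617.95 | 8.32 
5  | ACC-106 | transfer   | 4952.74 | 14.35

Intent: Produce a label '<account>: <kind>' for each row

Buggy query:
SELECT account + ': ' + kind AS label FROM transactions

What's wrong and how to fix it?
Bug: SQLite uses || for string concatenation; + coerces text to numbers (yielding 0)

Fix: Replace + with || to concatenate text

Corrected query:
SELECT account || ': ' || kind AS label FROM transactions

Result:
label              
-------------------
ACC-105: interest  
ACC-106: transfer  
ACC-102: withdrawal
ACC-102: withdrawal
ACC-106: transfer  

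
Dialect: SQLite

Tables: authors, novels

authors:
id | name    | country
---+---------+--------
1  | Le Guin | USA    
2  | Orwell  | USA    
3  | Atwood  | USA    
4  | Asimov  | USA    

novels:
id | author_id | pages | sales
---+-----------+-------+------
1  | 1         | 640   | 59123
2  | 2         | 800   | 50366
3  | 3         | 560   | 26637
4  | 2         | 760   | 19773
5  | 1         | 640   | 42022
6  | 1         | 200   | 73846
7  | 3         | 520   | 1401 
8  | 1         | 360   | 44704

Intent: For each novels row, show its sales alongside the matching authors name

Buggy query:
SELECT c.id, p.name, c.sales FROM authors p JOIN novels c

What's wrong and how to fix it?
Bug: JOIN with no ON clause produces a cartesian product; every novels row pairs with every authors row

Fix: Specify the join condition linking the foreign key to the parent id

Corrected query:
SELECT c.id, p.name, c.sales FROM authors p JOIN novels c ON c.author_id = p.id

Result:
id | name    | sales
---+---------+------
1  | Le Guin | 59123
2  | Orwell  | 50366
3  | Atwood  | 26637
4  | Orwell  | 19773
5  | Le Guin | 42022
6  | Le Guin | 73846
7  | Atwood  | 1401 
8  | Le Guin | 44704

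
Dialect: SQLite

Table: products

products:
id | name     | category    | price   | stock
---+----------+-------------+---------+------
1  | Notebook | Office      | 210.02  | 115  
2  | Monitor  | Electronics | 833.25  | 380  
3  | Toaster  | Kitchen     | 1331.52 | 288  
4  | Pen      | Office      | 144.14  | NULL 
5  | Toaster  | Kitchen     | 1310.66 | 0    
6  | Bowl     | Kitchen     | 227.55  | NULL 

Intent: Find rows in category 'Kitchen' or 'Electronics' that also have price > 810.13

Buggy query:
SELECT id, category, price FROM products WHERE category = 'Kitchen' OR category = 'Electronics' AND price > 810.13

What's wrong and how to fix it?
Bug: AND binds tighter than OR, so this parses as category = 'Kitchen' OR (category = 'Electronics' AND price > 810.13)

Fix: Add parentheses around the OR so the AND applies to both alternatives

Corrected query:
SELECT id, category, price FROM products WHERE (category = 'Kitchen' OR category = 'Electronics') AND price > 810.13

Result:
id | category    | price  
---+-------------+--------
2  | Electronics | 833.25 
3  | Kitchen     | 1331.52
5  | Kitchen     | 1310.66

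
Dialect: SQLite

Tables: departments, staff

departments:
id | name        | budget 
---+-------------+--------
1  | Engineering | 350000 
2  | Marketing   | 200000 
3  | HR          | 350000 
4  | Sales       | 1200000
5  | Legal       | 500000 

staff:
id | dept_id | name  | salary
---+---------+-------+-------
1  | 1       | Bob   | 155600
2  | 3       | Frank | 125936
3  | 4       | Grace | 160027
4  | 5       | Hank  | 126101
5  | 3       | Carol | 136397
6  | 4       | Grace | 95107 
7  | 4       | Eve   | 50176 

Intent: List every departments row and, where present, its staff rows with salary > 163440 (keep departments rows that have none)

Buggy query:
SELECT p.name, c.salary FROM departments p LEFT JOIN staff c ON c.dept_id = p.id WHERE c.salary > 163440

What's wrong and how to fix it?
Bug: A WHERE condition on the right-hand table after LEFT JOIN drops unmatched parents

Fix: Put 'c.salary > 163440' in the JOIN's ON clause instead of WHERE

Corrected query:
SELECT p.name, c.salary FROM departments p LEFT JOIN staff c ON c.dept_id = p.id AND c.salary > 163440

Result:
name        | salary
------------+-------
Engineering | NULL  
Marketing   | NULL  
HR          | NULL  
Sales       | NULL  
Legal       | NULL  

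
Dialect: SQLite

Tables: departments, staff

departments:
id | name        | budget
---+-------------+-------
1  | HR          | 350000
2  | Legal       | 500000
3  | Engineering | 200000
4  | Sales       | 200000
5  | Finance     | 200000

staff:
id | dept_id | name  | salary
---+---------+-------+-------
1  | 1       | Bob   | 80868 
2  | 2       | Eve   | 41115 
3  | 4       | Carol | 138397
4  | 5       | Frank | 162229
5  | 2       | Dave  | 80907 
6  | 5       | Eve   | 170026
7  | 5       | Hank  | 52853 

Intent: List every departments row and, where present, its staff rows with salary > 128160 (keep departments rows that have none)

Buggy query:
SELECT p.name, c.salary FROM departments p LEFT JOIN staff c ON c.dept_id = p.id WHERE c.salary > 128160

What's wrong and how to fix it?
Bug: Filtering c.salary in WHERE discards the NULL rows produced by LEFT JOIN, turning it into an inner join

Fix: Move the right-table condition into the ON clause so unmatched parents are kept

Corrected query:
SELECT p.name, c.salary FROM departments p LEFT JOIN staff c ON c.dept_id = p.id AND c.salary > 128160

Result:
name        | salary
------------+-------
HR          | NULL  
Legal       | NULL  
Engineering | NULL  
Sales       | 138397
Finance     | 162229
Finance     | 170026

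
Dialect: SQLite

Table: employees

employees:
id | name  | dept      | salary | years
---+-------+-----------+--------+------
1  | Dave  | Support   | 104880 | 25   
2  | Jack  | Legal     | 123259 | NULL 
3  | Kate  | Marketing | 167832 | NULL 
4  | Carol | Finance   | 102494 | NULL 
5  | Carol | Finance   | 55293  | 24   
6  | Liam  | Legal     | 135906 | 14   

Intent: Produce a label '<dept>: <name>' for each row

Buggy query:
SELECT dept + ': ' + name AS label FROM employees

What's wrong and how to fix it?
Bug: '+' is numeric addition; on text columns SQLite converts them to 0 instead of concatenating

Fix: Replace + with || to concatenate text

Corrected query:
SELECT dept || ': ' || name AS label FROM employees

Result:
label          
---------------
Support: Dave  
Legal: Jack    
Marketing: Kate
Finance: Carol 
Finance: Carol 
Legal: Liam    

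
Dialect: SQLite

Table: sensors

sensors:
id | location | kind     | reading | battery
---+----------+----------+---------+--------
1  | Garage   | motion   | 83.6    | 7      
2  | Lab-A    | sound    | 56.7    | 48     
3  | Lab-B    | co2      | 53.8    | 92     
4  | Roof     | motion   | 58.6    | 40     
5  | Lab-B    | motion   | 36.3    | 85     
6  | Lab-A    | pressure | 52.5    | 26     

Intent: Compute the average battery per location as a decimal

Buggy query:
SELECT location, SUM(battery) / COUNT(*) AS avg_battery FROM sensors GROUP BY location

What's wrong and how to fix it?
Bug: Both operands are integers, so '/' performs integer division and truncates

Fix: Cast one side to REAL so the division keeps the fractional part

Corrected query:
SELECT location, SUM(battery) * 1.0 / COUNT(*) AS avg_battery FROM sensors GROUP BY location

Result:
location | avg_battery
---------+------------
Garage   | 7          
Lab-A    | 37         
Lab-B    | 88.5       
Roof     | 40         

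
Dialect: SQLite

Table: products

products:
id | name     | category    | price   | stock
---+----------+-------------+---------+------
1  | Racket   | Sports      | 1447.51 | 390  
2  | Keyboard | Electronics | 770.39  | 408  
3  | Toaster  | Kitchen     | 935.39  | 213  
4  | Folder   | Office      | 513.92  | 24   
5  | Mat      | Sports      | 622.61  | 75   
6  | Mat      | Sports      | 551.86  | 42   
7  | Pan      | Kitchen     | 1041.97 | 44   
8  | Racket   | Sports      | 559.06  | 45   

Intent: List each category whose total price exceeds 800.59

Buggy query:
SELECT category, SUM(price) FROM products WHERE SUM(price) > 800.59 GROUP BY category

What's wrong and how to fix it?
Bug: Aggregate functions cannot appear in a WHERE clause

Fix: Move the aggregate condition to a HAVING clause

Corrected query:
SELECT category, SUM(price) FROM products GROUP BY category HAVING SUM(price) > 800.59

Result:
category | SUM(price)
---------+-----------
Kitchen  | 1977.36   
Sports   | 3181.04   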